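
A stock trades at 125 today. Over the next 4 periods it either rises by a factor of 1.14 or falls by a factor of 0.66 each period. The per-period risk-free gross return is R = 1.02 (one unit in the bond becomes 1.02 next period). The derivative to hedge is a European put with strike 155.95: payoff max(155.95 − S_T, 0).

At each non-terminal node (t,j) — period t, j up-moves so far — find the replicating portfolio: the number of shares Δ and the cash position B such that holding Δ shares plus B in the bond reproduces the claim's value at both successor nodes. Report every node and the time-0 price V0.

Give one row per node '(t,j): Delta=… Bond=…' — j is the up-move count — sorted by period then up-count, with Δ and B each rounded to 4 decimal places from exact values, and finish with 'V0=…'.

(0,0): Delta=-0.6345 Bond=114.5079
(1,0): Delta=-1.0000 Bond=146.9552
(1,1): Delta=-0.5639 Bond=106.7457
(2,0): Delta=-1.0000 Bond=149.8943
(2,1): Delta=-1.0000 Bond=149.8943
(2,2): Delta=-0.4798 Bond=95.2095
(3,0): Delta=-1.0000 Bond=152.8922
(3,1): Delta=-1.0000 Bond=152.8922
(3,2): Delta=-1.0000 Bond=152.8922
(3,3): Delta=-0.3794 Bond=78.5208
V0=35.2005

Risk-neutral probability p* = (R−d)/(u−d) = (1.02−0.66)/(1.14−0.66) = 0.7500.
Terminal payoffs: V(4,0)=132.2316, V(4,1)=114.9818, V(4,2)=85.1868, V(4,3)=33.7226, V(4,4)=0.0000
(3,0): S=35.9370. Δ = (V_up−V_dn)/(S_up−S_dn) = (114.9818−132.2316)/(40.9682−23.7184) = -1.0000. V = [p*·114.9818 + (1−p*)·132.2316]/1.02 = 116.9552. B = V − Δ·S = 152.8922.
(3,1): S=62.0730. Δ = (V_up−V_dn)/(S_up−S_dn) = (85.1868−114.9818)/(70.7632−40.9682) = -1.0000. V = [p*·85.1868 + (1−p*)·114.9818]/1.02 = 90.8192. B = V − Δ·S = 152.8922.
(3,2): S=107.2170. Δ = (V_up−V_dn)/(S_up−S_dn) = (33.7226−85.1868)/(122.2274−70.7632) = -1.0000. V = [p*·33.7226 + (1−p*)·85.1868]/1.02 = 45.6752. B = V − Δ·S = 152.8922.
(3,3): S=185.1930. Δ = (V_up−V_dn)/(S_up−S_dn) = (0.0000−33.7226)/(211.1200−122.2274) = -0.3794. V = [p*·0.0000 + (1−p*)·33.7226]/1.02 = 8.2653. B = V − Δ·S = 78.5208.
(2,0): S=54.4500. Δ = (V_up−V_dn)/(S_up−S_dn) = (90.8192−116.9552)/(62.0730−35.9370) = -1.0000. V = [p*·90.8192 + (1−p*)·116.9552]/1.02 = 95.4443. B = V − Δ·S = 149.8943.
(2,1): S=94.0500. Δ = (V_up−V_dn)/(S_up−S_dn) = (45.6752−90.8192)/(107.2170−62.0730) = -1.0000. V = [p*·45.6752 + (1−p*)·90.8192]/1.02 = 55.8443. B = V − Δ·S = 149.8943.
(2,2): S=162.4500. Δ = (V_up−V_dn)/(S_up−S_dn) = (8.2653−45.6752)/(185.1930−107.2170) = -0.4798. V = [p*·8.2653 + (1−p*)·45.6752]/1.02 = 17.2724. B = V − Δ·S = 95.2095.
(1,0): S=82.5000. Δ = (V_up−V_dn)/(S_up−S_dn) = (55.8443−95.4443)/(94.0500−54.4500) = -1.0000. V = [p*·55.8443 + (1−p*)·95.4443]/1.02 = 64.4552. B = V − Δ·S = 146.9552.
(1,1): S=142.5000. Δ = (V_up−V_dn)/(S_up−S_dn) = (17.2724−55.8443)/(162.4500−94.0500) = -0.5639. V = [p*·17.2724 + (1−p*)·55.8443]/1.02 = 26.3876. B = V − Δ·S = 106.7457.
(0,0): S=125.0000. Δ = (V_up−V_dn)/(S_up−S_dn) = (26.3876−64.4552)/(142.5000−82.5000) = -0.6345. V = [p*·26.3876 + (1−p*)·64.4552]/1.02 = 35.2005. B = V − Δ·S = 114.5079.
Check: Δ(0,0)·S0 + B(0,0) = 35.2005 = V0.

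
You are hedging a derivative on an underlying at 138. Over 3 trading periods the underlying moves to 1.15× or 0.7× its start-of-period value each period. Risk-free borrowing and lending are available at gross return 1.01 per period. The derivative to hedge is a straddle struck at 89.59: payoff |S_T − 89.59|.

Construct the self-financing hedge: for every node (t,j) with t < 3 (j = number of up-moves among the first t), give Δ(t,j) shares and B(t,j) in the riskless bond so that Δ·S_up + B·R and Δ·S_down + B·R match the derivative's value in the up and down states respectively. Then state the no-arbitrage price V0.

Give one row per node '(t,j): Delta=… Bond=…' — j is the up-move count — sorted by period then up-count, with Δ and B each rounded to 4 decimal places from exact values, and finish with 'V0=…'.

Under the risk-neutral measure, an up-move has probability p* = (R−d)/(u−d) = 0.6889 and values discount at R = 1.01.
Terminal payoffs: V(3,0)=42.2560, V(3,1)=11.8270, V(3,2)=38.1635, V(3,3)=120.2907
  t=2,j=0: stock 67.6200 → up 77.7630 (V=11.8270), down 47.3340 (V=42.2560). Price 21.0830; hedge Δ=-1.0000, bond B=88.7030.
  t=2,j=1: stock 111.0900 → up 127.7535 (V=38.1635), down 77.7630 (V=11.8270). Price 29.6732; hedge Δ=0.5268, bond B=-28.8524.
  t=2,j=2: stock 182.5050 → up 209.8807 (V=120.2907), down 127.7535 (V=38.1635). Price 93.8020; hedge Δ=1.0000, bond B=-88.7030.
  t=1,j=0: stock 96.6000 → up 111.0900 (V=29.6732), down 67.6200 (V=21.0830). Price 26.7333; hedge Δ=0.1976, bond B=7.6440.
  t=1,j=1: stock 158.7000 → up 182.5050 (V=93.8020), down 111.0900 (V=29.6732). Price 73.1196; hedge Δ=0.8980, bond B=-69.3889.
  t=0,j=0: stock 138.0000 → up 158.7000 (V=73.1196), down 96.6000 (V=26.7333). Price 58.1073; hedge Δ=0.7470, bond B=-44.9734.
Check: Δ(0,0)·S0 + B(0,0) = 58.1073 = V0.

(0,0): Delta=0.7470 Bond=-44.9734
(1,0): Delta=0.1976 Bond=7.6440
(1,1): Delta=0.8980 Bond=-69.3889
(2,0): Delta=-1.0000 Bond=88.7030
(2,1): Delta=0.5268 Bond=-28.8524
(2,2): Delta=1.0000 Bond=-88.7030
V0=58.1073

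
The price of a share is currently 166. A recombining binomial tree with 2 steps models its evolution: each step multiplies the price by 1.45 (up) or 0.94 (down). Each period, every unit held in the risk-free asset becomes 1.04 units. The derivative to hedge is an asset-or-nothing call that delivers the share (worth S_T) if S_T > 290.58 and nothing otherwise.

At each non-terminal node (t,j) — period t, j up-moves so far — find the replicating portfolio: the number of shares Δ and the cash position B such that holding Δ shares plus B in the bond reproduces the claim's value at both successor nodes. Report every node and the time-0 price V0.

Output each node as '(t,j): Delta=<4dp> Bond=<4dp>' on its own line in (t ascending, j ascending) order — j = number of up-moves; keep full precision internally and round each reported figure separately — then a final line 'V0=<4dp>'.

Since d<R<u, set p* = (R−d)/(u−d) = 0.1961; price each node as the discounted p*-expectation of its children.
At expiry t=2: V(2,0)=0.0000, V(2,1)=0.0000, V(2,2)=349.0150
(1,0): S=156.0400. Δ = (V_up−V_dn)/(S_up−S_dn) = (0.0000−0.0000)/(226.2580−146.6776) = 0.0000. V = [p*·0.0000 + (1−p*)·0.0000]/1.04 = 0.0000. B = V − Δ·S = 0.0000.
(1,1): S=240.7000. Δ = (V_up−V_dn)/(S_up−S_dn) = (349.0150−0.0000)/(349.0150−226.2580) = 2.8431. V = [p*·349.0150 + (1−p*)·0.0000]/1.04 = 65.8022. B = V − Δ·S = -618.5409.
(0,0): S=166.0000. Δ = (V_up−V_dn)/(S_up−S_dn) = (65.8022−0.0000)/(240.7000−156.0400) = 0.7773. V = [p*·65.8022 + (1−p*)·0.0000]/1.04 = 12.4062. B = V − Δ·S = -116.6178.
Each (Δ,B) replicates both successor values, so the strategy is self-financing and V0 is arbitrage-free.

(0,0): Delta=0.7773 Bond=-116.6178
(1,0): Delta=0.0000 Bond=0.0000
(1,1): Delta=2.8431 Bond=-618.5409
V0=12.4062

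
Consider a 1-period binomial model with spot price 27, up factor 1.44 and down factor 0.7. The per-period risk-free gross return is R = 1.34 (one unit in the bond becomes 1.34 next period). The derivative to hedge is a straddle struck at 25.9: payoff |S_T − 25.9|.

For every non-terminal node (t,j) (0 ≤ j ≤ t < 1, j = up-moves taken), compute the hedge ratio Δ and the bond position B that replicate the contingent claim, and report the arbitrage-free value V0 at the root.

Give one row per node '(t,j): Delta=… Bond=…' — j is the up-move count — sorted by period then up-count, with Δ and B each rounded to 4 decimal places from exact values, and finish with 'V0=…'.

(0,0): Delta=0.2993 Bond=1.0024
V0=9.0835

The replicating-portfolio and risk-neutral prices coincide; use p* = (1.34−0.7)/(1.44−0.7) = 0.8649 for the latter.
Terminal payoffs: V(1,0)=7.0000, V(1,1)=12.9800
Node (0,0) S=27.0000: V=(p*·12.9800+(1−p*)·7.0000)/1.34=9.0835; Δ=(12.9800−7.0000)/(38.8800−18.9000)=0.2993; B=V−Δ·S=1.0024
Check: Δ(0,0)·S0 + B(0,0) = 9.0835 = V0.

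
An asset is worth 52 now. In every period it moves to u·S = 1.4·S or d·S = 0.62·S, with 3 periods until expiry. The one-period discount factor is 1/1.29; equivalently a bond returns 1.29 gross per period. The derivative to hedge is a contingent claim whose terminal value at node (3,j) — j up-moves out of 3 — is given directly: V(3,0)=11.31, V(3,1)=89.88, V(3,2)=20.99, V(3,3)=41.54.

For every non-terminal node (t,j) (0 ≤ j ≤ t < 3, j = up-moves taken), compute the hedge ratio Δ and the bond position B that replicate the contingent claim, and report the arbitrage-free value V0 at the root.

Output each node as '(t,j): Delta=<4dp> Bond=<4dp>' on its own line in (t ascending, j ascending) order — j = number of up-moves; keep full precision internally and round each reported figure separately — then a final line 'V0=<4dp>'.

(0,0): Delta=0.0005 Bond=17.4502
(1,0): Delta=-1.4826 Bond=70.3254
(1,1): Delta=0.1083 Bond=14.6606
(2,0): Delta=5.0394 Bond=-39.6458
(2,1): Delta=-1.9568 Bond=112.1230
(2,2): Delta=0.2585 Bond=3.6088
V0=17.4770

Risk-neutral probability p* = (R−d)/(u−d) = (1.29−0.62)/(1.4−0.62) = 0.8590.
Terminal payoffs: V(3,0)=11.3100, V(3,1)=89.8800, V(3,2)=20.9900, V(3,3)=41.5400
(2,0): S=19.9888. Δ = (V_up−V_dn)/(S_up−S_dn) = (89.8800−11.3100)/(27.9843−12.3931) = 5.0394. V = [p*·89.8800 + (1−p*)·11.3100]/1.29 = 61.0850. B = V − Δ·S = -39.6458.
(2,1): S=45.1360. Δ = (V_up−V_dn)/(S_up−S_dn) = (20.9900−89.8800)/(63.1904−27.9843) = -1.9568. V = [p*·20.9900 + (1−p*)·89.8800]/1.29 = 23.8025. B = V − Δ·S = 112.1230.
(2,2): S=101.9200. Δ = (V_up−V_dn)/(S_up−S_dn) = (41.5400−20.9900)/(142.6880−63.1904) = 0.2585. V = [p*·41.5400 + (1−p*)·20.9900]/1.29 = 29.9550. B = V − Δ·S = 3.6088.
(1,0): S=32.2400. Δ = (V_up−V_dn)/(S_up−S_dn) = (23.8025−61.0850)/(45.1360−19.9888) = -1.4826. V = [p*·23.8025 + (1−p*)·61.0850]/1.29 = 22.5274. B = V − Δ·S = 70.3254.
(1,1): S=72.8000. Δ = (V_up−V_dn)/(S_up−S_dn) = (29.9550−23.8025)/(101.9200−45.1360) = 0.1083. V = [p*·29.9550 + (1−p*)·23.8025]/1.29 = 22.5483. B = V − Δ·S = 14.6606.
(0,0): S=52.0000. Δ = (V_up−V_dn)/(S_up−S_dn) = (22.5483−22.5274)/(72.8000−32.2400) = 0.0005. V = [p*·22.5483 + (1−p*)·22.5274]/1.29 = 17.4770. B = V − Δ·S = 17.4502.
The time-0 hedge costs 17.4770, which is the no-arbitrage price.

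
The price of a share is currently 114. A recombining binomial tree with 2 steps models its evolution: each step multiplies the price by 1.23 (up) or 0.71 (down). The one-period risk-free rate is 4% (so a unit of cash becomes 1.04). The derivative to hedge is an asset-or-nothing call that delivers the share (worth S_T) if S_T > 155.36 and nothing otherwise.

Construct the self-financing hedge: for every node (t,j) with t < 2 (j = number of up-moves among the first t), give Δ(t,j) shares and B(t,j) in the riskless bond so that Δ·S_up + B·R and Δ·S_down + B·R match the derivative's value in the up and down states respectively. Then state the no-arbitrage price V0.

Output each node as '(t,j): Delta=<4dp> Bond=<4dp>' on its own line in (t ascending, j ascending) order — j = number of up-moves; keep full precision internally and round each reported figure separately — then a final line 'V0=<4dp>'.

No-arbitrage ⇒ martingale measure with p* = (R−d)/(u−d) = 0.6346.
Terminal payoffs: V(2,0)=0.0000, V(2,1)=0.0000, V(2,2)=172.4706
  t=1,j=0: stock 80.9400 → up 99.5562 (V=0.0000), down 57.4674 (V=0.0000). Price 0.0000; hedge Δ=0.0000, bond B=0.0000.
  t=1,j=1: stock 140.2200 → up 172.4706 (V=172.4706), down 99.5562 (V=0.0000). Price 105.2428; hedge Δ=2.3654, bond B=-226.4314.
  t=0,j=0: stock 114.0000 → up 140.2200 (V=105.2428), down 80.9400 (V=0.0000). Price 64.2199; hedge Δ=1.7754, bond B=-138.1701.
Check: Δ(0,0)·S0 + B(0,0) = 64.2199 = V0.

(0,0): Delta=1.7754 Bond=-138.1701
(1,0): Delta=0.0000 Bond=0.0000
(1,1): Delta=2.3654 Bond=-226.4314
V0=64.2199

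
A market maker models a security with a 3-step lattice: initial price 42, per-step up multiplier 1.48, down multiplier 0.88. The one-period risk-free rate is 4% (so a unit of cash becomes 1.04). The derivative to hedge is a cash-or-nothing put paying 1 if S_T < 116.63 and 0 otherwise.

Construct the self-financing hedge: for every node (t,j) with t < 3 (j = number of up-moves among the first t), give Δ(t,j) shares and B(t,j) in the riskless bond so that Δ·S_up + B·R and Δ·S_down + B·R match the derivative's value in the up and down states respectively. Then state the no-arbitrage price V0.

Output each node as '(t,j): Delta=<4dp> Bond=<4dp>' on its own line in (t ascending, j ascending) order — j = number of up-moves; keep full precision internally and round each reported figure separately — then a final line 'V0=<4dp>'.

(0,0): Delta=-0.0026 Bond=0.9817
(1,0): Delta=0.0000 Bond=0.9246
(1,1): Delta=-0.0069 Bond=1.2862
(2,0): Delta=0.0000 Bond=0.9615
(2,1): Delta=0.0000 Bond=0.9615
(2,2): Delta=-0.0181 Bond=2.3718
V0=0.8721

Risk-neutral probability p* = (R−d)/(u−d) = (1.04−0.88)/(1.48−0.88) = 0.2667.
Terminal values V(3,·): V(3,0)=1.0000, V(3,1)=1.0000, V(3,2)=1.0000, V(3,3)=0.0000
(2,0): S=32.5248. Δ = (V_up−V_dn)/(S_up−S_dn) = (1.0000−1.0000)/(48.1367−28.6218) = 0.0000. V = [p*·1.0000 + (1−p*)·1.0000]/1.04 = 0.9615. B = V − Δ·S = 0.9615.
(2,1): S=54.7008. Δ = (V_up−V_dn)/(S_up−S_dn) = (1.0000−1.0000)/(80.9572−48.1367) = 0.0000. V = [p*·1.0000 + (1−p*)·1.0000]/1.04 = 0.9615. B = V − Δ·S = 0.9615.
(2,2): S=91.9968. Δ = (V_up−V_dn)/(S_up−S_dn) = (0.0000−1.0000)/(136.1553−80.9572) = -0.0181. V = [p*·0.0000 + (1−p*)·1.0000]/1.04 = 0.7051. B = V − Δ·S = 2.3718.
(1,0): S=36.9600. Δ = (V_up−V_dn)/(S_up−S_dn) = (0.9615−0.9615)/(54.7008−32.5248) = 0.0000. V = [p*·0.9615 + (1−p*)·0.9615]/1.04 = 0.9246. B = V − Δ·S = 0.9246.
(1,1): S=62.1600. Δ = (V_up−V_dn)/(S_up−S_dn) = (0.7051−0.9615)/(91.9968−54.7008) = -0.0069. V = [p*·0.7051 + (1−p*)·0.9615]/1.04 = 0.8588. B = V − Δ·S = 1.2862.
(0,0): S=42.0000. Δ = (V_up−V_dn)/(S_up−S_dn) = (0.8588−0.9246)/(62.1600−36.9600) = -0.0026. V = [p*·0.8588 + (1−p*)·0.9246]/1.04 = 0.8721. B = V − Δ·S = 0.9817.
Each (Δ,B) replicates both successor values, so the strategy is self-financing and V0 is arbitrage-free.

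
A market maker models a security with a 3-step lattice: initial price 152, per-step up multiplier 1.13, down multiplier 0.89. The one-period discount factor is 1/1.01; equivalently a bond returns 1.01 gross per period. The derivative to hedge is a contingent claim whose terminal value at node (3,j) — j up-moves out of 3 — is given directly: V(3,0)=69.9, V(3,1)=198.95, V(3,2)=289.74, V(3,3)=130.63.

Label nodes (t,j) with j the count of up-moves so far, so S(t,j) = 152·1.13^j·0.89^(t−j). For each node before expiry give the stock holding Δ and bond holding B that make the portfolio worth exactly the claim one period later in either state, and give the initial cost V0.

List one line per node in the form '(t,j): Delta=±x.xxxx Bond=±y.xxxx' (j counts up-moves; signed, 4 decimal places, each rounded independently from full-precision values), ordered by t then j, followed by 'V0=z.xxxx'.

No-arbitrage ⇒ martingale measure with p* = (R−d)/(u−d) = 0.5000.
Payoff layer (t=3): V(3,0)=69.9000, V(3,1)=198.9500, V(3,2)=289.7400, V(3,3)=130.6300
Node (2,0) S=120.3992: V=(p*·198.9500+(1−p*)·69.9000)/1.01=133.0941; Δ=(198.9500−69.9000)/(136.0511−107.1553)=4.4660; B=V−Δ·S=-404.6143
Node (2,1) S=152.8664: V=(p*·289.7400+(1−p*)·198.9500)/1.01=241.9257; Δ=(289.7400−198.9500)/(172.7390−136.0511)=2.4747; B=V−Δ·S=-136.3659
Node (2,2) S=194.0888: V=(p*·130.6300+(1−p*)·289.7400)/1.01=208.1040; Δ=(130.6300−289.7400)/(219.3203−172.7390)=-3.4157; B=V−Δ·S=871.0623
Node (1,0) S=135.2800: V=(p*·241.9257+(1−p*)·133.0941)/1.01=185.6534; Δ=(241.9257−133.0941)/(152.8664−120.3992)=3.3521; B=V−Δ·S=-267.8120
Node (1,1) S=171.7600: V=(p*·208.1040+(1−p*)·241.9257)/1.01=222.7870; Δ=(208.1040−241.9257)/(194.0888−152.8664)=-0.8205; B=V−Δ·S=363.7111
Node (0,0) S=152.0000: V=(p*·222.7870+(1−p*)·185.6534)/1.01=202.1982; Δ=(222.7870−185.6534)/(171.7600−135.2800)=1.0179; B=V−Δ·S=47.4748
Self-financing check: at every node Δ·S+B equals the discounted successor values.

(0,0): Delta=1.0179 Bond=47.4748
(1,0): Delta=3.3521 Bond=-267.8120
(1,1): Delta=-0.8205 Bond=363.7111
(2,0): Delta=4.4660 Bond=-404.6143
(2,1): Delta=2.4747 Bond=-136.3659
(2,2): Delta=-3.4157 Bond=871.0623
V0=202.1982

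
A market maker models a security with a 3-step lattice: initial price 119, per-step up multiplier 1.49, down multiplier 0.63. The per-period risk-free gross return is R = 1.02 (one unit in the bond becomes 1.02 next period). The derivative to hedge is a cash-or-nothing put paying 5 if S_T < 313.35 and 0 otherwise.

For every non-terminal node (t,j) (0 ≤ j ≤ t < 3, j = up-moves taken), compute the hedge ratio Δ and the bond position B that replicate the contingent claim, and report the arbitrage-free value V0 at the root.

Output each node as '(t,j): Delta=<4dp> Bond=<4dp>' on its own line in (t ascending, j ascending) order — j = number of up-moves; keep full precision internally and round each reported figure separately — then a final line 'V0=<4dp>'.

No-arbitrage ⇒ martingale measure with p* = (R−d)/(u−d) = 0.4535.
Terminal payoffs: V(3,0)=5.0000, V(3,1)=5.0000, V(3,2)=5.0000, V(3,3)=0.0000
Node (2,0) S=47.2311: V=(p*·5.0000+(1−p*)·5.0000)/1.02=4.9020; Δ=(5.0000−5.0000)/(70.3743−29.7556)=0.0000; B=V−Δ·S=4.9020
Node (2,1) S=111.7053: V=(p*·5.0000+(1−p*)·5.0000)/1.02=4.9020; Δ=(5.0000−5.0000)/(166.4409−70.3743)=0.0000; B=V−Δ·S=4.9020
Node (2,2) S=264.1919: V=(p*·0.0000+(1−p*)·5.0000)/1.02=2.6790; Δ=(0.0000−5.0000)/(393.6459−166.4409)=-0.0220; B=V−Δ·S=8.4929
Node (1,0) S=74.9700: V=(p*·4.9020+(1−p*)·4.9020)/1.02=4.8058; Δ=(4.9020−4.9020)/(111.7053−47.2311)=0.0000; B=V−Δ·S=4.8058
Node (1,1) S=177.3100: V=(p*·2.6790+(1−p*)·4.9020)/1.02=3.8175; Δ=(2.6790−4.9020)/(264.1919−111.7053)=-0.0146; B=V−Δ·S=6.4024
Node (0,0) S=119.0000: V=(p*·3.8175+(1−p*)·4.8058)/1.02=4.2722; Δ=(3.8175−4.8058)/(177.3100−74.9700)=-0.0097; B=V−Δ·S=5.4214
Check: Δ(0,0)·S0 + B(0,0) = 4.2722 = V0.

(0,0): Delta=-0.0097 Bond=5.4214
(1,0): Delta=0.0000 Bond=4.8058
(1,1): Delta=-0.0146 Bond=6.4024
(2,0): Delta=0.0000 Bond=4.9020
(2,1): Delta=0.0000 Bond=4.9020
(2,2): Delta=-0.0220 Bond=8.4929
V0=4.2722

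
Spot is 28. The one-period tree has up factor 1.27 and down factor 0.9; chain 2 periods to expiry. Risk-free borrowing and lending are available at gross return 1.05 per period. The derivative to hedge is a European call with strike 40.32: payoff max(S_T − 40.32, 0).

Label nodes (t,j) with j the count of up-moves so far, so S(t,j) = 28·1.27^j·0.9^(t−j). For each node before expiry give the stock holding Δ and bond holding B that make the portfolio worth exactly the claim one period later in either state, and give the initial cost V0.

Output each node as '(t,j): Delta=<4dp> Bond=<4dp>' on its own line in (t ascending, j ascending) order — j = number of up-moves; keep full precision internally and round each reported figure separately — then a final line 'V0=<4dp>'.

Since d<R<u, set p* = (R−d)/(u−d) = 0.4054; price each node as the discounted p*-expectation of its children.
Terminal payoffs: V(2,0)=0.0000, V(2,1)=0.0000, V(2,2)=4.8412
Node (1,0) S=25.2000: V=(p*·0.0000+(1−p*)·0.0000)/1.05=0.0000; Δ=(0.0000−0.0000)/(32.0040−22.6800)=0.0000; B=V−Δ·S=0.0000
Node (1,1) S=35.5600: V=(p*·4.8412+(1−p*)·0.0000)/1.05=1.8692; Δ=(4.8412−0.0000)/(45.1612−32.0040)=0.3680; B=V−Δ·S=-11.2151
Node (0,0) S=28.0000: V=(p*·1.8692+(1−p*)·0.0000)/1.05=0.7217; Δ=(1.8692−0.0000)/(35.5600−25.2000)=0.1804; B=V−Δ·S=-4.3302
Self-financing check: at every node Δ·S+B equals the discounted successor values.

(0,0): Delta=0.1804 Bond=-4.3302
(1,0): Delta=0.0000 Bond=0.0000
(1,1): Delta=0.3680 Bond=-11.2151
V0=0.7217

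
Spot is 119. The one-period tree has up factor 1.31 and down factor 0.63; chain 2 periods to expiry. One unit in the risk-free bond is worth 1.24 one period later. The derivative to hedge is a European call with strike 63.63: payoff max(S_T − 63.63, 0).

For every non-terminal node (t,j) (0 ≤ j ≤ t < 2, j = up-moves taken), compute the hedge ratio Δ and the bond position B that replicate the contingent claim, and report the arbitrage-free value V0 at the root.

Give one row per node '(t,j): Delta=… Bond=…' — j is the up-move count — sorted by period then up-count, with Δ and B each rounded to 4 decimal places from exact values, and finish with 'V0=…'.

No-arbitrage ⇒ martingale measure with p* = (R−d)/(u−d) = 0.8971.
Terminal values V(2,·): V(2,0)=0.0000, V(2,1)=34.5807, V(2,2)=140.5859
Node (1,0) S=74.9700: V=(p*·34.5807+(1−p*)·0.0000)/1.24=25.0169; Δ=(34.5807−0.0000)/(98.2107−47.2311)=0.6783; B=V−Δ·S=-25.8371
Node (1,1) S=155.8900: V=(p*·140.5859+(1−p*)·34.5807)/1.24=104.5755; Δ=(140.5859−34.5807)/(204.2159−98.2107)=1.0000; B=V−Δ·S=-51.3145
Node (0,0) S=119.0000: V=(p*·104.5755+(1−p*)·25.0169)/1.24=77.7303; Δ=(104.5755−25.0169)/(155.8900−74.9700)=0.9832; B=V−Δ·S=-39.2676
Self-financing check: at every node Δ·S+B equals the discounted successor values.

(0,0): Delta=0.9832 Bond=-39.2676
(1,0): Delta=0.6783 Bond=-25.8371
(1,1): Delta=1.0000 Bond=-51.3145
V0=77.7303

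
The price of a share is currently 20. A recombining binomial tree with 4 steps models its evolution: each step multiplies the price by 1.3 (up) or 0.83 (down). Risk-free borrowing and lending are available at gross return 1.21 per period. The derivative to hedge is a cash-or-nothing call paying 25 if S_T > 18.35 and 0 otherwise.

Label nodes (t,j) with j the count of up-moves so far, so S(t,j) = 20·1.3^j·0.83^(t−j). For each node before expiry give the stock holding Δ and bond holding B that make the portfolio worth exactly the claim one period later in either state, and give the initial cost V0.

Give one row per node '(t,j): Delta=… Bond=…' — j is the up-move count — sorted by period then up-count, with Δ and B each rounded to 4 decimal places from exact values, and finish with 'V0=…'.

(0,0): Delta=0.1335 Bond=8.7117
(1,0): Delta=0.6777 Bond=1.5082
(1,1): Delta=0.0512 Bond=12.6806
(2,0): Delta=2.5796 Bond=-24.3801
(2,1): Delta=0.3901 Bond=8.0314
(2,2): Delta=0.0000 Bond=17.0753
(3,0): Delta=0.0000 Bond=0.0000
(3,1): Delta=2.9697 Bond=-36.4867
(3,2): Delta=0.0000 Bond=20.6612
(3,3): Delta=0.0000 Bond=20.6612
V0=11.3822

Under the risk-neutral measure, an up-move has probability p* = (R−d)/(u−d) = 0.8085 and values discount at R = 1.21.
Payoff layer (t=4): V(4,0)=0.0000, V(4,1)=0.0000, V(4,2)=25.0000, V(4,3)=25.0000, V(4,4)=25.0000
Node (3,0) S=11.4357: V=(p*·0.0000+(1−p*)·0.0000)/1.21=0.0000; Δ=(0.0000−0.0000)/(14.8665−9.4917)=0.0000; B=V−Δ·S=0.0000
Node (3,1) S=17.9114: V=(p*·25.0000+(1−p*)·0.0000)/1.21=16.7048; Δ=(25.0000−0.0000)/(23.2848−14.8665)=2.9697; B=V−Δ·S=-36.4867
Node (3,2) S=28.0540: V=(p*·25.0000+(1−p*)·25.0000)/1.21=20.6612; Δ=(25.0000−25.0000)/(36.4702−23.2848)=0.0000; B=V−Δ·S=20.6612
Node (3,3) S=43.9400: V=(p*·25.0000+(1−p*)·25.0000)/1.21=20.6612; Δ=(25.0000−25.0000)/(57.1220−36.4702)=0.0000; B=V−Δ·S=20.6612
Node (2,0) S=13.7780: V=(p*·16.7048+(1−p*)·0.0000)/1.21=11.1620; Δ=(16.7048−0.0000)/(17.9114−11.4357)=2.5796; B=V−Δ·S=-24.3801
Node (2,1) S=21.5800: V=(p*·20.6612+(1−p*)·16.7048)/1.21=16.4492; Δ=(20.6612−16.7048)/(28.0540−17.9114)=0.3901; B=V−Δ·S=8.0314
Node (2,2) S=33.8000: V=(p*·20.6612+(1−p*)·20.6612)/1.21=17.0753; Δ=(20.6612−20.6612)/(43.9400−28.0540)=0.0000; B=V−Δ·S=17.0753
Node (1,0) S=16.6000: V=(p*·16.4492+(1−p*)·11.1620)/1.21=12.7577; Δ=(16.4492−11.1620)/(21.5800−13.7780)=0.6777; B=V−Δ·S=1.5082
Node (1,1) S=26.0000: V=(p*·17.0753+(1−p*)·16.4492)/1.21=14.0128; Δ=(17.0753−16.4492)/(33.8000−21.5800)=0.0512; B=V−Δ·S=12.6806
Node (0,0) S=20.0000: V=(p*·14.0128+(1−p*)·12.7577)/1.21=11.3822; Δ=(14.0128−12.7577)/(26.0000−16.6000)=0.1335; B=V−Δ·S=8.7117
Self-financing check: at every node Δ·S+B equals the discounted successor values.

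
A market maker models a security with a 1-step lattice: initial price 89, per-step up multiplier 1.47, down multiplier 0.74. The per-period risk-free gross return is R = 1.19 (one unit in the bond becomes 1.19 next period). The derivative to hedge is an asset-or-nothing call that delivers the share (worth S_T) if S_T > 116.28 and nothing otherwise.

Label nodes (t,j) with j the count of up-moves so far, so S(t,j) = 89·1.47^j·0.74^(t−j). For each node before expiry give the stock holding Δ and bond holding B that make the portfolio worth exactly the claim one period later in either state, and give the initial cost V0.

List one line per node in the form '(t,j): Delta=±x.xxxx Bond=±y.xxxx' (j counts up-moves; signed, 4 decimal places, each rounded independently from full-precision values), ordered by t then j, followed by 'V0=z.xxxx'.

Under the risk-neutral measure, an up-move has probability p* = (R−d)/(u−d) = 0.6164 and values discount at R = 1.19.
Terminal values V(1,·): V(1,0)=0.0000, V(1,1)=130.8300
  t=0,j=0: stock 89.0000 → up 130.8300 (V=130.8300), down 65.8600 (V=0.0000). Price 67.7720; hedge Δ=2.0137, bond B=-111.4472.
Check: Δ(0,0)·S0 + B(0,0) = 67.7720 = V0.

(0,0): Delta=2.0137 Bond=-111.4472
V0=67.7720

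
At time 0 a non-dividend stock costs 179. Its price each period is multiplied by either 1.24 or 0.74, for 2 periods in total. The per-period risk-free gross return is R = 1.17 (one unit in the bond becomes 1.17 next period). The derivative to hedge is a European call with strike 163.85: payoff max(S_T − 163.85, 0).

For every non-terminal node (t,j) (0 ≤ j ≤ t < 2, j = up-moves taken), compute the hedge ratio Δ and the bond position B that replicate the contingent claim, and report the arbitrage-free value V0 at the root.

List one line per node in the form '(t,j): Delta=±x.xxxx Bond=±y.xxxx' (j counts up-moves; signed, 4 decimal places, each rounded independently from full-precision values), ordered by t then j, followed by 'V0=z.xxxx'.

No-arbitrage ⇒ martingale measure with p* = (R−d)/(u−d) = 0.8600.
Terminal values V(2,·): V(2,0)=0.0000, V(2,1)=0.4004, V(2,2)=111.3804
Node (1,0) S=132.4600: V=(p*·0.4004+(1−p*)·0.0000)/1.17=0.2943; Δ=(0.4004−0.0000)/(164.2504−98.0204)=0.0060; B=V−Δ·S=-0.5065
Node (1,1) S=221.9600: V=(p*·111.3804+(1−p*)·0.4004)/1.17=81.9173; Δ=(111.3804−0.4004)/(275.2304−164.2504)=1.0000; B=V−Δ·S=-140.0427
Node (0,0) S=179.0000: V=(p*·81.9173+(1−p*)·0.2943)/1.17=60.2479; Δ=(81.9173−0.2943)/(221.9600−132.4600)=0.9120; B=V−Δ·S=-102.9980
Root portfolio cost Δ·179+B reproduces V0=60.2479.

(0,0): Delta=0.9120 Bond=-102.9980
(1,0): Delta=0.0060 Bond=-0.5065
(1,1): Delta=1.0000 Bond=-140.0427
V0=60.2479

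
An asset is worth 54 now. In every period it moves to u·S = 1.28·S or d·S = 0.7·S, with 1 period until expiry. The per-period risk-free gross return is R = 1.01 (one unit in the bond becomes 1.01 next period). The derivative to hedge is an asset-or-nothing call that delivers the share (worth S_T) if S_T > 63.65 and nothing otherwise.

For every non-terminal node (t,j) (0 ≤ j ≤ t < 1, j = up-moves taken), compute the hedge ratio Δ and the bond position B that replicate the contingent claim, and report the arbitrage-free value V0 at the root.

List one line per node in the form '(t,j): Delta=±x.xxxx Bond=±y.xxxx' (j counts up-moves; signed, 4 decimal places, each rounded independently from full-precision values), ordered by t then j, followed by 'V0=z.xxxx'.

Risk-neutral probability p* = (R−d)/(u−d) = (1.01−0.7)/(1.28−0.7) = 0.5345.
Terminal payoffs: V(1,0)=0.0000, V(1,1)=69.1200
  t=0,j=0: stock 54.0000 → up 69.1200 (V=69.1200), down 37.8000 (V=0.0000). Price 36.5777; hedge Δ=2.2069, bond B=-82.5947.
Self-financing check: at every node Δ·S+B equals the discounted successor values.

(0,0): Delta=2.2069 Bond=-82.5947
V0=36.5777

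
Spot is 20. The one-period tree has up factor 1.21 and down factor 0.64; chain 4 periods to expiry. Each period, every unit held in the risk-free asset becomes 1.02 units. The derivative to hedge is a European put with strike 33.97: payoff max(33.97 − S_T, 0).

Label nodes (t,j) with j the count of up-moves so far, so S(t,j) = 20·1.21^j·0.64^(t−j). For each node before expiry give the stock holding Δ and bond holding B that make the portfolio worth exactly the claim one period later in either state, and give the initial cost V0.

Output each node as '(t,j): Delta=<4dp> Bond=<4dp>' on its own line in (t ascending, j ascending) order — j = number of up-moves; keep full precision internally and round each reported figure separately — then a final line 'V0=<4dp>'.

Since d<R<u, set p* = (R−d)/(u−d) = 0.6667; price each node as the discounted p*-expectation of its children.
At expiry t=4: V(4,0)=30.6146, V(4,1)=27.6261, V(4,2)=21.9761, V(4,3)=11.2940, V(4,4)=0.0000
Node (3,0) S=5.2429: V=(p*·27.6261+(1−p*)·30.6146)/1.02=28.0610; Δ=(27.6261−30.6146)/(6.3439−3.3554)=-1.0000; B=V−Δ·S=33.3039
Node (3,1) S=9.9123: V=(p*·21.9761+(1−p*)·27.6261)/1.02=23.3916; Δ=(21.9761−27.6261)/(11.9939−6.3439)=-1.0000; B=V−Δ·S=33.3039
Node (3,2) S=18.7405: V=(p*·11.2940+(1−p*)·21.9761)/1.02=14.5634; Δ=(11.2940−21.9761)/(22.6760−11.9939)=-1.0000; B=V−Δ·S=33.3039
Node (3,3) S=35.4312: V=(p*·0.0000+(1−p*)·11.2940)/1.02=3.6909; Δ=(0.0000−11.2940)/(42.8718−22.6760)=-0.5592; B=V−Δ·S=23.5049
Node (2,0) S=8.1920: V=(p*·23.3916+(1−p*)·28.0610)/1.02=24.4589; Δ=(23.3916−28.0610)/(9.9123−5.2429)=-1.0000; B=V−Δ·S=32.6509
Node (2,1) S=15.4880: V=(p*·14.5634+(1−p*)·23.3916)/1.02=17.1629; Δ=(14.5634−23.3916)/(18.7405−9.9123)=-1.0000; B=V−Δ·S=32.6509
Node (2,2) S=29.2820: V=(p*·3.6909+(1−p*)·14.5634)/1.02=7.1716; Δ=(3.6909−14.5634)/(35.4312−18.7405)=-0.6514; B=V−Δ·S=26.2463
Node (1,0) S=12.8000: V=(p*·17.1629+(1−p*)·24.4589)/1.02=19.2107; Δ=(17.1629−24.4589)/(15.4880−8.1920)=-1.0000; B=V−Δ·S=32.0107
Node (1,1) S=24.2000: V=(p*·7.1716+(1−p*)·17.1629)/1.02=10.2961; Δ=(7.1716−17.1629)/(29.2820−15.4880)=-0.7243; B=V−Δ·S=27.8247
Node (0,0) S=20.0000: V=(p*·10.2961+(1−p*)·19.2107)/1.02=13.0075; Δ=(10.2961−19.2107)/(24.2000−12.8000)=-0.7820; B=V−Δ·S=28.6471
The time-0 hedge costs 13.0075, which is the no-arbitrage price.

(0,0): Delta=-0.7820 Bond=28.6471
(1,0): Delta=-1.0000 Bond=32.0107
(1,1): Delta=-0.7243 Bond=27.8247
(2,0): Delta=-1.0000 Bond=32.6509
(2,1): Delta=-1.0000 Bond=32.6509
(2,2): Delta=-0.6514 Bond=26.2463
(3,0): Delta=-1.0000 Bond=33.3039
(3,1): Delta=-1.0000 Bond=33.3039
(3,2): Delta=-1.0000 Bond=33.3039
(3,3): Delta=-0.5592 Bond=23.5049
V0=13.0075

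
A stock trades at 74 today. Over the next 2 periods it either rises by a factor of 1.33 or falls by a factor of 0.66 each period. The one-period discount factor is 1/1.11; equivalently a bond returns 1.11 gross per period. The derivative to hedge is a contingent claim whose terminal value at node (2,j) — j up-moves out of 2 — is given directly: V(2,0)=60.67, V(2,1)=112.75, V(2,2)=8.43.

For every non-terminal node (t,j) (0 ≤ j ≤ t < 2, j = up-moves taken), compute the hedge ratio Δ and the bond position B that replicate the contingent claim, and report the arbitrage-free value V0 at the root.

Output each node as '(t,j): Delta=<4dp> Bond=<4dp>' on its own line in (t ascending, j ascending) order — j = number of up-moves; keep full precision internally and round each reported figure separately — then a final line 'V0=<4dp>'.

Risk-neutral probability p* = (R−d)/(u−d) = (1.11−0.66)/(1.33−0.66) = 0.6716.
Terminal values V(2,·): V(2,0)=60.6700, V(2,1)=112.7500, V(2,2)=8.4300
Node (1,0) S=48.8400: V=(p*·112.7500+(1−p*)·60.6700)/1.11=86.1704; Δ=(112.7500−60.6700)/(64.9572−32.2344)=1.5916; B=V−Δ·S=8.4390
Node (1,1) S=98.4200: V=(p*·8.4300+(1−p*)·112.7500)/1.11=38.4543; Δ=(8.4300−112.7500)/(130.8986−64.9572)=-1.5820; B=V−Δ·S=194.1558
Node (0,0) S=74.0000: V=(p*·38.4543+(1−p*)·86.1704)/1.11=48.7588; Δ=(38.4543−86.1704)/(98.4200−48.8400)=-0.9624; B=V−Δ·S=119.9768
Each (Δ,B) replicates both successor values, so the strategy is self-financing and V0 is arbitrage-free.

(0,0): Delta=-0.9624 Bond=119.9768
(1,0): Delta=1.5916 Bond=8.4390
(1,1): Delta=-1.5820 Bond=194.1558
V0=48.7588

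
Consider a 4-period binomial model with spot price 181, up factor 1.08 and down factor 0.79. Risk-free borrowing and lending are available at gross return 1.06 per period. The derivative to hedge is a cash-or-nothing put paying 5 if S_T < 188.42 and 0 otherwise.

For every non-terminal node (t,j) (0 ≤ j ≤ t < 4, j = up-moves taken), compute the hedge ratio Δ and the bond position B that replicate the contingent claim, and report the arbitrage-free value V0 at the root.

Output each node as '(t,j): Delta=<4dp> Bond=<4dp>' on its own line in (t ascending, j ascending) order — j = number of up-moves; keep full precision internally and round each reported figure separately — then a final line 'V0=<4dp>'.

(0,0): Delta=-0.0645 Bond=12.6676
(1,0): Delta=0.0000 Bond=4.1981
(1,1): Delta=-0.0680 Bond=14.1113
(2,0): Delta=0.0000 Bond=4.4500
(2,1): Delta=0.0000 Bond=4.4500
(2,2): Delta=-0.0717 Bond=15.7363
(3,0): Delta=0.0000 Bond=4.7170
(3,1): Delta=0.0000 Bond=4.7170
(3,2): Delta=0.0000 Bond=4.7170
(3,3): Delta=-0.0756 Bond=17.5667
V0=0.9846

No-arbitrage ⇒ martingale measure with p* = (R−d)/(u−d) = 0.9310.
At expiry t=4: V(4,0)=5.0000, V(4,1)=5.0000, V(4,2)=5.0000, V(4,3)=5.0000, V(4,4)=0.0000
  t=3,j=0: stock 89.2401 → up 96.3793 (V=5.0000), down 70.4996 (V=5.0000). Price 4.7170; hedge Δ=0.0000, bond B=4.7170.
  t=3,j=1: stock 121.9991 → up 131.7590 (V=5.0000), down 96.3793 (V=5.0000). Price 4.7170; hedge Δ=0.0000, bond B=4.7170.
  t=3,j=2: stock 166.7835 → up 180.1262 (V=5.0000), down 131.7590 (V=5.0000). Price 4.7170; hedge Δ=0.0000, bond B=4.7170.
  t=3,j=3: stock 228.0079 → up 246.2485 (V=0.0000), down 180.1262 (V=5.0000). Price 0.3253; hedge Δ=-0.0756, bond B=17.5667.
  t=2,j=0: stock 112.9621 → up 121.9991 (V=4.7170), down 89.2401 (V=4.7170). Price 4.4500; hedge Δ=0.0000, bond B=4.4500.
  t=2,j=1: stock 154.4292 → up 166.7835 (V=4.7170), down 121.9991 (V=4.7170). Price 4.4500; hedge Δ=0.0000, bond B=4.4500.
  t=2,j=2: stock 211.1184 → up 228.0079 (V=0.3253), down 166.7835 (V=4.7170). Price 0.5926; hedge Δ=-0.0717, bond B=15.7363.
  t=1,j=0: stock 142.9900 → up 154.4292 (V=4.4500), down 112.9621 (V=4.4500). Price 4.1981; hedge Δ=0.0000, bond B=4.1981.
  t=1,j=1: stock 195.4800 → up 211.1184 (V=0.5926), down 154.4292 (V=4.4500). Price 0.8100; hedge Δ=-0.0680, bond B=14.1113.
  t=0,j=0: stock 181.0000 → up 195.4800 (V=0.8100), down 142.9900 (V=4.1981). Price 0.9846; hedge Δ=-0.0645, bond B=12.6676.
Check: Δ(0,0)·S0 + B(0,0) = 0.9846 = V0.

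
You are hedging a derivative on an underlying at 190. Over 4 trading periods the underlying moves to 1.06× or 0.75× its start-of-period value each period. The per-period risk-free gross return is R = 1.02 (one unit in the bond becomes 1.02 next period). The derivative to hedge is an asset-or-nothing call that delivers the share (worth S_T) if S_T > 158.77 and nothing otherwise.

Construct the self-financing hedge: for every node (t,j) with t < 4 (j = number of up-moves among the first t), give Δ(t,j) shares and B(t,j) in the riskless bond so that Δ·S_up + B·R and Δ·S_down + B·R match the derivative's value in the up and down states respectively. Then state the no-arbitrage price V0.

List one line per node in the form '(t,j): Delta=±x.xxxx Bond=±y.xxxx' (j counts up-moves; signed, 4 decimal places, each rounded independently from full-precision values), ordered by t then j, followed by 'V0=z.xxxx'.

(0,0): Delta=1.5389 Bond=-111.3923
(1,0): Delta=2.8013 Bond=-293.5186
(1,1): Delta=1.4065 Bond=-86.9685
(2,0): Delta=0.0000 Bond=0.0000
(2,1): Delta=3.0949 Bond=-343.7429
(2,2): Delta=1.2295 Bond=-50.9249
(3,0): Delta=0.0000 Bond=0.0000
(3,1): Delta=0.0000 Bond=0.0000
(3,2): Delta=3.4194 Bond=-402.5611
(3,3): Delta=1.0000 Bond=0.0000
V0=180.9902

Since d<R<u, set p* = (R−d)/(u−d) = 0.8710; price each node as the discounted p*-expectation of its children.
Terminal payoffs: V(4,0)=0.0000, V(4,1)=0.0000, V(4,2)=0.0000, V(4,3)=169.7198, V(4,4)=239.8706
(3,0): S=80.1562. Δ = (V_up−V_dn)/(S_up−S_dn) = (0.0000−0.0000)/(84.9656−60.1172) = 0.0000. V = [p*·0.0000 + (1−p*)·0.0000]/1.02 = 0.0000. B = V − Δ·S = 0.0000.
(3,1): S=113.2875. Δ = (V_up−V_dn)/(S_up−S_dn) = (0.0000−0.0000)/(120.0848−84.9656) = 0.0000. V = [p*·0.0000 + (1−p*)·0.0000]/1.02 = 0.0000. B = V − Δ·S = 0.0000.
(3,2): S=160.1130. Δ = (V_up−V_dn)/(S_up−S_dn) = (169.7198−0.0000)/(169.7198−120.0848) = 3.4194. V = [p*·169.7198 + (1−p*)·0.0000]/1.02 = 144.9220. B = V − Δ·S = -402.5611.
(3,3): S=226.2930. Δ = (V_up−V_dn)/(S_up−S_dn) = (239.8706−169.7198)/(239.8706−169.7198) = 1.0000. V = [p*·239.8706 + (1−p*)·169.7198]/1.02 = 226.2930. B = V − Δ·S = 0.0000.
(2,0): S=106.8750. Δ = (V_up−V_dn)/(S_up−S_dn) = (0.0000−0.0000)/(113.2875−80.1562) = 0.0000. V = [p*·0.0000 + (1−p*)·0.0000]/1.02 = 0.0000. B = V − Δ·S = 0.0000.
(2,1): S=151.0500. Δ = (V_up−V_dn)/(S_up−S_dn) = (144.9220−0.0000)/(160.1130−113.2875) = 3.0949. V = [p*·144.9220 + (1−p*)·0.0000]/1.02 = 123.7474. B = V − Δ·S = -343.7429.
(2,2): S=213.4840. Δ = (V_up−V_dn)/(S_up−S_dn) = (226.2930−144.9220)/(226.2930−160.1130) = 1.2295. V = [p*·226.2930 + (1−p*)·144.9220]/1.02 = 211.5623. B = V − Δ·S = -50.9249.
(1,0): S=142.5000. Δ = (V_up−V_dn)/(S_up−S_dn) = (123.7474−0.0000)/(151.0500−106.8750) = 2.8013. V = [p*·123.7474 + (1−p*)·0.0000]/1.02 = 105.6667. B = V − Δ·S = -293.5186.
(1,1): S=201.4000. Δ = (V_up−V_dn)/(S_up−S_dn) = (211.5623−123.7474)/(213.4840−151.0500) = 1.4065. V = [p*·211.5623 + (1−p*)·123.7474]/1.02 = 196.3053. B = V − Δ·S = -86.9685.
(0,0): S=190.0000. Δ = (V_up−V_dn)/(S_up−S_dn) = (196.3053−105.6667)/(201.4000−142.5000) = 1.5389. V = [p*·196.3053 + (1−p*)·105.6667]/1.02 = 180.9902. B = V − Δ·S = -111.3923.
Self-financing check: at every node Δ·S+B equals the discounted successor values.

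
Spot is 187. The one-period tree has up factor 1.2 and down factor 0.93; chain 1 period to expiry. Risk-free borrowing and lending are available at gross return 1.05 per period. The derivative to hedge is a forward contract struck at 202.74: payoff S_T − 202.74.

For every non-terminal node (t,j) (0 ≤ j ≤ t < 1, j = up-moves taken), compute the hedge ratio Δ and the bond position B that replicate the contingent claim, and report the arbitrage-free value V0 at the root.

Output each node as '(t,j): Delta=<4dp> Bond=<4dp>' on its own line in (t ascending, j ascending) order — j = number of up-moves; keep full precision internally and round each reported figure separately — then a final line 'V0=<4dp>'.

Since d<R<u, set p* = (R−d)/(u−d) = 0.4444; price each node as the discounted p*-expectation of its children.
Terminal values V(1,·): V(1,0)=-28.8300, V(1,1)=21.6600
  t=0,j=0: stock 187.0000 → up 224.4000 (V=21.6600), down 173.9100 (V=-28.8300). Price -6.0857; hedge Δ=1.0000, bond B=-193.0857.
Root portfolio cost Δ·187+B reproduces V0=-6.0857.

(0,0): Delta=1.0000 Bond=-193.0857
V0=-6.0857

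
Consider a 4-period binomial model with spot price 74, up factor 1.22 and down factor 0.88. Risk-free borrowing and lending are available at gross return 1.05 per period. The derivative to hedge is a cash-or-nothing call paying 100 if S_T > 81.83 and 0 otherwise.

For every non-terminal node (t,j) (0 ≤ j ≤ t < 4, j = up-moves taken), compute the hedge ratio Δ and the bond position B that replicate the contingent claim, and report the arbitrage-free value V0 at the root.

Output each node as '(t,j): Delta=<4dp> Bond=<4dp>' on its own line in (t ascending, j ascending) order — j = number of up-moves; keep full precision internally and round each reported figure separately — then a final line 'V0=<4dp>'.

Since d<R<u, set p* = (R−d)/(u−d) = 0.5000; price each node as the discounted p*-expectation of its children.
Terminal values V(4,·): V(4,0)=0.0000, V(4,1)=0.0000, V(4,2)=100.0000, V(4,3)=100.0000, V(4,4)=100.0000
(3,0): S=50.4289. Δ = (V_up−V_dn)/(S_up−S_dn) = (0.0000−0.0000)/(61.5233−44.3775) = 0.0000. V = [p*·0.0000 + (1−p*)·0.0000]/1.05 = 0.0000. B = V − Δ·S = 0.0000.
(3,1): S=69.9128. Δ = (V_up−V_dn)/(S_up−S_dn) = (100.0000−0.0000)/(85.2937−61.5233) = 4.2069. V = [p*·100.0000 + (1−p*)·0.0000]/1.05 = 47.6190. B = V − Δ·S = -246.4986.
(3,2): S=96.9246. Δ = (V_up−V_dn)/(S_up−S_dn) = (100.0000−100.0000)/(118.2480−85.2937) = 0.0000. V = [p*·100.0000 + (1−p*)·100.0000]/1.05 = 95.2381. B = V − Δ·S = 95.2381.
(3,3): S=134.3728. Δ = (V_up−V_dn)/(S_up−S_dn) = (100.0000−100.0000)/(163.9348−118.2480) = 0.0000. V = [p*·100.0000 + (1−p*)·100.0000]/1.05 = 95.2381. B = V − Δ·S = 95.2381.
(2,0): S=57.3056. Δ = (V_up−V_dn)/(S_up−S_dn) = (47.6190−0.0000)/(69.9128−50.4289) = 2.4440. V = [p*·47.6190 + (1−p*)·0.0000]/1.05 = 22.6757. B = V − Δ·S = -117.3803.
(2,1): S=79.4464. Δ = (V_up−V_dn)/(S_up−S_dn) = (95.2381−47.6190)/(96.9246−69.9128) = 1.7629. V = [p*·95.2381 + (1−p*)·47.6190]/1.05 = 68.0272. B = V − Δ·S = -72.0288.
(2,2): S=110.1416. Δ = (V_up−V_dn)/(S_up−S_dn) = (95.2381−95.2381)/(134.3728−96.9246) = 0.0000. V = [p*·95.2381 + (1−p*)·95.2381]/1.05 = 90.7029. B = V − Δ·S = 90.7029.
(1,0): S=65.1200. Δ = (V_up−V_dn)/(S_up−S_dn) = (68.0272−22.6757)/(79.4464−57.3056) = 2.0483. V = [p*·68.0272 + (1−p*)·22.6757]/1.05 = 43.1919. B = V − Δ·S = -90.1948.
(1,1): S=90.2800. Δ = (V_up−V_dn)/(S_up−S_dn) = (90.7029−68.0272)/(110.1416−79.4464) = 0.7387. V = [p*·90.7029 + (1−p*)·68.0272]/1.05 = 75.5858. B = V − Δ·S = 8.8924.
(0,0): S=74.0000. Δ = (V_up−V_dn)/(S_up−S_dn) = (75.5858−43.1919)/(90.2800−65.1200) = 1.2875. V = [p*·75.5858 + (1−p*)·43.1919]/1.05 = 56.5608. B = V − Δ·S = -38.7154.
Root portfolio cost Δ·74+B reproduces V0=56.5608.

(0,0): Delta=1.2875 Bond=-38.7154
(1,0): Delta=2.0483 Bond=-90.1948
(1,1): Delta=0.7387 Bond=8.8924
(2,0): Delta=2.4440 Bond=-117.3803
(2,1): Delta=1.7629 Bond=-72.0288
(2,2): Delta=0.0000 Bond=90.7029
(3,0): Delta=0.0000 Bond=0.0000
(3,1): Delta=4.2069 Bond=-246.4986
(3,2): Delta=0.0000 Bond=95.2381
(3,3): Delta=0.0000 Bond=95.2381
V0=56.5608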